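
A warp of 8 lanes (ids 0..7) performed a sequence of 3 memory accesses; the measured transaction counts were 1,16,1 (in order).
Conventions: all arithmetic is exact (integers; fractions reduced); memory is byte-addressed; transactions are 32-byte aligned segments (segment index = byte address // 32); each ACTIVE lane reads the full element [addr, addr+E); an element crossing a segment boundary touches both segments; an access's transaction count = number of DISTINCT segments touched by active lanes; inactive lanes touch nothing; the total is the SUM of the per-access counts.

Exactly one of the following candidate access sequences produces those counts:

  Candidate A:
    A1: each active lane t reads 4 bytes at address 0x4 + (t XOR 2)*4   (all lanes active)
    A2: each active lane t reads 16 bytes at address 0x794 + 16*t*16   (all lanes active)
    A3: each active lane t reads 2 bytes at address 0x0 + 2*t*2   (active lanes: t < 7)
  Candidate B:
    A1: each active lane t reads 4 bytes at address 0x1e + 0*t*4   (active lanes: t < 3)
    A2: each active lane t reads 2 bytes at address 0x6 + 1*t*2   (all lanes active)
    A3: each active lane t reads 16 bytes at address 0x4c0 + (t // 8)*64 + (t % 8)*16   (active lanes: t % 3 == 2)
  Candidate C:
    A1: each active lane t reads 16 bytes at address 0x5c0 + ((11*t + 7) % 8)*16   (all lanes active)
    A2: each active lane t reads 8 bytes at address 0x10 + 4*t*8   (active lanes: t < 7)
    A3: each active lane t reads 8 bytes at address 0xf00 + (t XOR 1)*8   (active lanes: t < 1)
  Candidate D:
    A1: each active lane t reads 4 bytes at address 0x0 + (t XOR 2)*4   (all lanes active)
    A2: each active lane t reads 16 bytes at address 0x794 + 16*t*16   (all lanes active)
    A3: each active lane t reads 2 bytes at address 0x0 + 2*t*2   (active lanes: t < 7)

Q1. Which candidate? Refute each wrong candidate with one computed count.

A: A1 gives 2 transactions, not 1
B: A1 gives 2 transactions, not 1
C: A1 gives 4 transactions, not 1
D: all counts match (1,16,1)

Answer: D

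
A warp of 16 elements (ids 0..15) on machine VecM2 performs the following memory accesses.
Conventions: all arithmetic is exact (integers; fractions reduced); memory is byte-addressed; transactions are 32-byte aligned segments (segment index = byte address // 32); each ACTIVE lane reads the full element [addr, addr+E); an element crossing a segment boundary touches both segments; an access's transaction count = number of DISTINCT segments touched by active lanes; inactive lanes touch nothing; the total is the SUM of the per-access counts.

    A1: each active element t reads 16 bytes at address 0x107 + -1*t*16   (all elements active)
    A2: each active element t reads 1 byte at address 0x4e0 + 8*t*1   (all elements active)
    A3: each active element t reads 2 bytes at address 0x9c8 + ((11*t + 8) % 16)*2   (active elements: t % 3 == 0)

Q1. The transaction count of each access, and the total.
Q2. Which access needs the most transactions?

A1: 9 transactions
A2: 4 transactions
A3: 2 transactions

Answer: 9,4,2; total 15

Answer: A1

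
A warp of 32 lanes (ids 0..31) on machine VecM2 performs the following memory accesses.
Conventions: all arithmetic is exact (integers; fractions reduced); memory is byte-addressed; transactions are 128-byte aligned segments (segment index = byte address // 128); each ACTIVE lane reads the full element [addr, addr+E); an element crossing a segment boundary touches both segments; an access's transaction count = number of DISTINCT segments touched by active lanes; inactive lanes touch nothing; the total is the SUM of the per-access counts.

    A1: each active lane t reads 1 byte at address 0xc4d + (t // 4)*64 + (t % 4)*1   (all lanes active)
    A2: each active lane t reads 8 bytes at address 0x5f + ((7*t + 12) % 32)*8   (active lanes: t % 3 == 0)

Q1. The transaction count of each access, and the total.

A1: 5 transactions
A2: 3 transactions

Answer: 5,3; total 8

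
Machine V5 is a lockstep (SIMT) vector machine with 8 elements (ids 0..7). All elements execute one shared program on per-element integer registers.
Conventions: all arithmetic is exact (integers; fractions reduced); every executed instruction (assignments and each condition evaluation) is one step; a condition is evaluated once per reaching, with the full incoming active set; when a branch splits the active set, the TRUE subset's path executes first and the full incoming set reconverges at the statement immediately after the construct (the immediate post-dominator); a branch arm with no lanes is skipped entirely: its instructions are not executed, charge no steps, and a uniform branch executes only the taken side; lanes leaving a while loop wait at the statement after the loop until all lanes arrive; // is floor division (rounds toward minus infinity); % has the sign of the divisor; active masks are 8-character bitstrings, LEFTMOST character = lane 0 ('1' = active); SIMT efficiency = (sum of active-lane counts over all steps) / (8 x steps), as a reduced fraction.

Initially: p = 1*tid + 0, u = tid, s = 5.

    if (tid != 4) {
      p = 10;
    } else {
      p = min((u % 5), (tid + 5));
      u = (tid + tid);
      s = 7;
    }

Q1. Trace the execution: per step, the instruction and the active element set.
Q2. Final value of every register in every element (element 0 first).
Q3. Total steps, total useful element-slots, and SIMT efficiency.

step 0: eval (tid != 4)              11111111
step 1: p <- 10                      11110111
step 2: p <- min((u % 5), (tid + 5)) 00001000
step 3: u <- (tid + tid)             00001000
step 4: s <- 7                       00001000

Answer: 5 steps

p: 10,10,10,10,4,10,10,10
u: 0,1,2,3,8,5,6,7
s: 5,5,5,5,7,5,5,5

steps = 5; useful = 18; efficiency = 18/40 = 9/20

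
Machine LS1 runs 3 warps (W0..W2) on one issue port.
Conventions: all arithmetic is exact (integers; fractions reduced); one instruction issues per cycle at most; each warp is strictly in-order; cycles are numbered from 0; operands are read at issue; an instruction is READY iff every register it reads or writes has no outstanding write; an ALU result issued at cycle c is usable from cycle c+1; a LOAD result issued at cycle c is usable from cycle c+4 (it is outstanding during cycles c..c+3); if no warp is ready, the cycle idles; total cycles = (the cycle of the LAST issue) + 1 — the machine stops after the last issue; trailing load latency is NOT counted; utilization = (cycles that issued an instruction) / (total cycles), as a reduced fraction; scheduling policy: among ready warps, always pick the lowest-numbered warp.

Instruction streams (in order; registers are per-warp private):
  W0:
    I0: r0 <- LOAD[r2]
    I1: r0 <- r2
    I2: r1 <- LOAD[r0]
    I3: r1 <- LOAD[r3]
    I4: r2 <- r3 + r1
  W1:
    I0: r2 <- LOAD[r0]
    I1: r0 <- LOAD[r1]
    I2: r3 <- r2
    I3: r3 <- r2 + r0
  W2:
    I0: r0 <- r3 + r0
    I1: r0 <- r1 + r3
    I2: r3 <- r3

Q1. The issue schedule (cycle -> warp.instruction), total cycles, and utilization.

cycle 0: W0.I0
cycle 1: W1.I0
cycle 2: W1.I1
cycle 3: W2.I0
cycle 4: W0.I1
cycle 5: W0.I2
cycle 6: W1.I2
cycle 7: W1.I3
cycle 8: W2.I1
cycle 9: W0.I3
cycle 10: W2.I2
cycle 11: idle
cycle 12: idle
cycle 13: W0.I4

Answer: 14 cycles, utilization 6/7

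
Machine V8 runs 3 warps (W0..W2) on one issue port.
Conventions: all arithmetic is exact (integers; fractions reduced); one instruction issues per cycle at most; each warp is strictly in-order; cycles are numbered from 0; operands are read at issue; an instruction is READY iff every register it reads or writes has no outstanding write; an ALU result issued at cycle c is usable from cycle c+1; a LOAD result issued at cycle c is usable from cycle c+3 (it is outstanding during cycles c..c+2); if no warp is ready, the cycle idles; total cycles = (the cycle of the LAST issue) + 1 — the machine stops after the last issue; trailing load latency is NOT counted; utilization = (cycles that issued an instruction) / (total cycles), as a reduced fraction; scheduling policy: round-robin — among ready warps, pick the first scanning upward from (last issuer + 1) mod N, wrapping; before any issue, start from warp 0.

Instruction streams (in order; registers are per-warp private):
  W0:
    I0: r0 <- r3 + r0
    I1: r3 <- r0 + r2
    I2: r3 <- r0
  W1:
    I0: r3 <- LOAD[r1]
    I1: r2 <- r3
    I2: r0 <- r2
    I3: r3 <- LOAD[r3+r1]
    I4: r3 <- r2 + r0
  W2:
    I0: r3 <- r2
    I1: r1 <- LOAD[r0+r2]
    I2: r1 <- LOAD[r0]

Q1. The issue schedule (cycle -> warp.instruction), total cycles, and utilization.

cycle 0: W0.I0
cycle 1: W1.I0
cycle 2: W2.I0
cycle 3: W0.I1
cycle 4: W1.I1
cycle 5: W2.I1
cycle 6: W0.I2
cycle 7: W1.I2
cycle 8: W2.I2
cycle 9: W1.I3
cycle 10: idle
cycle 11: idle
cycle 12: W1.I4

Answer: 13 cycles, utilization 11/13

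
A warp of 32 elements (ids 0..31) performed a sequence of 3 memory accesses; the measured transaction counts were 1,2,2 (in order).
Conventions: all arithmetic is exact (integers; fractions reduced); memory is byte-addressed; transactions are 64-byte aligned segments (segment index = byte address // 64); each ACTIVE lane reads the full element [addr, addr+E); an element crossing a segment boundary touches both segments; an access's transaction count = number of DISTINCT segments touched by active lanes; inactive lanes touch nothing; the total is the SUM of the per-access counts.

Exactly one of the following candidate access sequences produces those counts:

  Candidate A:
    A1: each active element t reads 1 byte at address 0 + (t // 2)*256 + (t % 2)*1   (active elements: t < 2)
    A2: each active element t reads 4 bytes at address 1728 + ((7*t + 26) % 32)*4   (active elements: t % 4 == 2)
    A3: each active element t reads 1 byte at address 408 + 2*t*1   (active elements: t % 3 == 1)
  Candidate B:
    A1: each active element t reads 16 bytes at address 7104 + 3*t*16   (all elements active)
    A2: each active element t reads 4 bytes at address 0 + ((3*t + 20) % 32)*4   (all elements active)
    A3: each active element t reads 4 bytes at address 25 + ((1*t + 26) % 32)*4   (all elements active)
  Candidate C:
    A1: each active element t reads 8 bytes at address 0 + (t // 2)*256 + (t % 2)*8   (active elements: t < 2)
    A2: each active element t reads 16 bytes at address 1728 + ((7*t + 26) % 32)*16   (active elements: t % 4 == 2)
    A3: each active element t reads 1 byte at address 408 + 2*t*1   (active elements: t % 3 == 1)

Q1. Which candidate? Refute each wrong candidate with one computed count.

B: A1 gives 24 transactions, not 1
C: A2 gives 8 transactions, not 2
A: all counts match (1,2,2)

Answer: A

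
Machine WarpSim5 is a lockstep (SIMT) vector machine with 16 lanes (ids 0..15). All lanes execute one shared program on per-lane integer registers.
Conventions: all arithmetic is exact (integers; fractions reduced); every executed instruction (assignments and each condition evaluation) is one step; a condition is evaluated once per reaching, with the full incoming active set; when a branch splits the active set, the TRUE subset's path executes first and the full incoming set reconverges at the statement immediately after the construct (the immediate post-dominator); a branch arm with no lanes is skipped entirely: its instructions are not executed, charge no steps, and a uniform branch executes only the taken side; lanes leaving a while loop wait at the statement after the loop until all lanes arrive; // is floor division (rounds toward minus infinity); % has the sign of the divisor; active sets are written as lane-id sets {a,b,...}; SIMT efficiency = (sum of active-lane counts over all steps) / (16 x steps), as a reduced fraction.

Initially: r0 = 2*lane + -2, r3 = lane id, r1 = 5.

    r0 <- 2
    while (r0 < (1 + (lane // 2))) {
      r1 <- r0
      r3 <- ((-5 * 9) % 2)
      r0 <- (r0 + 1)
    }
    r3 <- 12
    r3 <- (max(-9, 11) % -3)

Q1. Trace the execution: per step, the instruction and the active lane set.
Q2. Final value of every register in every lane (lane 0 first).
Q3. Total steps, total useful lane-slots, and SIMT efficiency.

step 0: r0 <- 2                      {0,1,2,3,4,5,6,7,8,9,10,11,12,13,14,15}
step 1: eval (r0 < (1 + (lane // 2))) {0,1,2,3,4,5,6,7,8,9,10,11,12,13,14,15}
step 2: r1 <- r0                     {4,5,6,7,8,9,10,11,12,13,14,15}
step 3: r3 <- ((-5 * 9) % 2)         {4,5,6,7,8,9,10,11,12,13,14,15}
step 4: r0 <- (r0 + 1)               {4,5,6,7,8,9,10,11,12,13,14,15}
step 5: eval (r0 < (1 + (lane // 2))) {4,5,6,7,8,9,10,11,12,13,14,15}
step 6: r1 <- r0                     {6,7,8,9,10,11,12,13,14,15}
step 7: r3 <- ((-5 * 9) % 2)         {6,7,8,9,10,11,12,13,14,15}
step 8: r0 <- (r0 + 1)               {6,7,8,9,10,11,12,13,14,15}
step 9: eval (r0 < (1 + (lane // 2))) {6,7,8,9,10,11,12,13,14,15}
step 10: r1 <- r0                     {8,9,10,11,12,13,14,15}
step 11: r3 <- ((-5 * 9) % 2)         {8,9,10,11,12,13,14,15}
step 12: r0 <- (r0 + 1)               {8,9,10,11,12,13,14,15}
step 13: eval (r0 < (1 + (lane // 2))) {8,9,10,11,12,13,14,15}
step 14: r1 <- r0                     {10,11,12,13,14,15}
step 15: r3 <- ((-5 * 9) % 2)         {10,11,12,13,14,15}
step 16: r0 <- (r0 + 1)               {10,11,12,13,14,15}
step 17: eval (r0 < (1 + (lane // 2))) {10,11,12,13,14,15}
step 18: r1 <- r0                     {12,13,14,15}
step 19: r3 <- ((-5 * 9) % 2)         {12,13,14,15}
step 20: r0 <- (r0 + 1)               {12,13,14,15}
step 21: eval (r0 < (1 + (lane // 2))) {12,13,14,15}
step 22: r1 <- r0                     {14,15}
step 23: r3 <- ((-5 * 9) % 2)         {14,15}
step 24: r0 <- (r0 + 1)               {14,15}
step 25: eval (r0 < (1 + (lane // 2))) {14,15}
step 26: r3 <- 12                     {0,1,2,3,4,5,6,7,8,9,10,11,12,13,14,15}
step 27: r3 <- (max(-9, 11) % -3)     {0,1,2,3,4,5,6,7,8,9,10,11,12,13,14,15}

Answer: 28 steps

r0: 2,2,2,2,3,3,4,4,5,5,6,6,7,7,8,8
r3: -1,-1,-1,-1,-1,-1,-1,-1,-1,-1,-1,-1,-1,-1,-1,-1
r1: 5,5,5,5,2,2,3,3,4,4,5,5,6,6,7,7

steps = 28; useful = 232; efficiency = 232/448 = 29/56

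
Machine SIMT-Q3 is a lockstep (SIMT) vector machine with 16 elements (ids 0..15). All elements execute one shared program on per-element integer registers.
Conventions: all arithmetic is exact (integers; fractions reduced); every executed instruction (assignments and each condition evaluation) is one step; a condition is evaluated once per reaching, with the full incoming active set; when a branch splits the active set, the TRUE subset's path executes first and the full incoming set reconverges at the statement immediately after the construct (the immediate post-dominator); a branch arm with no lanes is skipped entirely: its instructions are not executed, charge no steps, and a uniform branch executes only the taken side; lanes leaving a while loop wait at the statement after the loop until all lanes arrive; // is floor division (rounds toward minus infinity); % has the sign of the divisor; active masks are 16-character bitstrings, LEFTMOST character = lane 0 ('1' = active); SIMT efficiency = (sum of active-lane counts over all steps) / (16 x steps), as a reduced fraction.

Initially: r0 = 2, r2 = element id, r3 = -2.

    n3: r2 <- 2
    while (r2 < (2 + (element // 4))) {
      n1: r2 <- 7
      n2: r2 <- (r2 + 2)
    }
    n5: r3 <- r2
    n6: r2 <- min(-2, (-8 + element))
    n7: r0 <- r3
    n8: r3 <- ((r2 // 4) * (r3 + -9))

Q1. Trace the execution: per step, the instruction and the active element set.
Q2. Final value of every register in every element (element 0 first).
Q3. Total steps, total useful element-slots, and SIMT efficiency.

step 0: r2 <- 2                      1111111111111111
step 1: eval (r2 < (2 + (element // 4))) 1111111111111111
step 2: r2 <- 7                      0000111111111111
step 3: r2 <- (r2 + 2)               0000111111111111
step 4: eval (r2 < (2 + (element // 4))) 0000111111111111
step 5: r3 <- r2                     1111111111111111
step 6: r2 <- min(-2, (-8 + element)) 1111111111111111
step 7: r0 <- r3                     1111111111111111
step 8: r3 <- ((r2 // 4) * (r3 + -9)) 1111111111111111

Answer: 9 steps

r0: 2,2,2,2,9,9,9,9,9,9,9,9,9,9,9,9
r2: -8,-7,-6,-5,-4,-3,-2,-2,-2,-2,-2,-2,-2,-2,-2,-2
r3: 14,14,14,14,0,0,0,0,0,0,0,0,0,0,0,0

steps = 9; useful = 132; efficiency = 132/144 = 11/12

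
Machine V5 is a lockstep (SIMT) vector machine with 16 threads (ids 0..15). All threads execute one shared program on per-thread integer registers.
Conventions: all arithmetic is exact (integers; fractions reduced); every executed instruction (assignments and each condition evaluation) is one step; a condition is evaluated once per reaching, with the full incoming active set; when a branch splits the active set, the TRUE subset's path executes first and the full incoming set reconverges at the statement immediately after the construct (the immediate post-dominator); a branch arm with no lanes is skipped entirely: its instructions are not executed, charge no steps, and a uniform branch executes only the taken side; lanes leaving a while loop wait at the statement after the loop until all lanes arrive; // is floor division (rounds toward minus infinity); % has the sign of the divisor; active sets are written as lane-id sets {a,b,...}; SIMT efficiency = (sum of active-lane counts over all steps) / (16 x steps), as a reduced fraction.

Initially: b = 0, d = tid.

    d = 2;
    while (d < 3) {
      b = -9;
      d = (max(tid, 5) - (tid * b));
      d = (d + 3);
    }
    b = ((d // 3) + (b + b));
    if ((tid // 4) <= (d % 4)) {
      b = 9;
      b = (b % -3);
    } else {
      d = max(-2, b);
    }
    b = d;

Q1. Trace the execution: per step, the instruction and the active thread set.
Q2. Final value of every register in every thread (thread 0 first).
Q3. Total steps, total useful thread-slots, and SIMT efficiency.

step 0: d <- 2                       {0,1,2,3,4,5,6,7,8,9,10,11,12,13,14,15}
step 1: eval (d < 3)                 {0,1,2,3,4,5,6,7,8,9,10,11,12,13,14,15}
step 2: b <- -9                      {0,1,2,3,4,5,6,7,8,9,10,11,12,13,14,15}
step 3: d <- (max(tid, 5) - (tid * b)) {0,1,2,3,4,5,6,7,8,9,10,11,12,13,14,15}
step 4: d <- (d + 3)                 {0,1,2,3,4,5,6,7,8,9,10,11,12,13,14,15}
step 5: eval (d < 3)                 {0,1,2,3,4,5,6,7,8,9,10,11,12,13,14,15}
step 6: b <- ((d // 3) + (b + b))    {0,1,2,3,4,5,6,7,8,9,10,11,12,13,14,15}
step 7: eval ((tid // 4) <= (d % 4)) {0,1,2,3,4,5,6,7,8,9,10,11,12,13,14,15}
step 8: b <- 9                       {0,1,2,3,5,6,7,8,10,12,14}
step 9: b <- (b % -3)                {0,1,2,3,5,6,7,8,10,12,14}
step 10: d <- max(-2, b)              {4,9,11,13,15}
step 11: b <- d                       {0,1,2,3,4,5,6,7,8,9,10,11,12,13,14,15}

Answer: 12 steps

b: 8,17,26,35,-2,53,63,73,83,13,103,19,123,26,143,33
d: 8,17,26,35,-2,53,63,73,83,13,103,19,123,26,143,33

steps = 12; useful = 171; efficiency = 171/192 = 57/64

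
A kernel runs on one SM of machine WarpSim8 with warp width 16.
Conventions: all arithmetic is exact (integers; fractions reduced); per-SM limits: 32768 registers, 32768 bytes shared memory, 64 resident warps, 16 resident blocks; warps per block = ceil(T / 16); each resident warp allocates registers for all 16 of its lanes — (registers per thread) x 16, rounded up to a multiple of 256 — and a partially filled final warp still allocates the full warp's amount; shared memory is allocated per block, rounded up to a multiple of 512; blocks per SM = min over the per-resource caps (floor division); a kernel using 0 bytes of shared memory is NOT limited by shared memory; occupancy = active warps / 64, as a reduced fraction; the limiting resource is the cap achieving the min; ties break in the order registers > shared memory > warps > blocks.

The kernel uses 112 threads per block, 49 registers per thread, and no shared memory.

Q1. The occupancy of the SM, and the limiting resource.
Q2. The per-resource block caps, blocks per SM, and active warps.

Answer: occupancy 7/16, limited by registers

registers: 4 blocks
shared memory: no limit (kernel uses none)
warps: 9 blocks
blocks: 16 blocks

Answer: 4 blocks, 28 active warps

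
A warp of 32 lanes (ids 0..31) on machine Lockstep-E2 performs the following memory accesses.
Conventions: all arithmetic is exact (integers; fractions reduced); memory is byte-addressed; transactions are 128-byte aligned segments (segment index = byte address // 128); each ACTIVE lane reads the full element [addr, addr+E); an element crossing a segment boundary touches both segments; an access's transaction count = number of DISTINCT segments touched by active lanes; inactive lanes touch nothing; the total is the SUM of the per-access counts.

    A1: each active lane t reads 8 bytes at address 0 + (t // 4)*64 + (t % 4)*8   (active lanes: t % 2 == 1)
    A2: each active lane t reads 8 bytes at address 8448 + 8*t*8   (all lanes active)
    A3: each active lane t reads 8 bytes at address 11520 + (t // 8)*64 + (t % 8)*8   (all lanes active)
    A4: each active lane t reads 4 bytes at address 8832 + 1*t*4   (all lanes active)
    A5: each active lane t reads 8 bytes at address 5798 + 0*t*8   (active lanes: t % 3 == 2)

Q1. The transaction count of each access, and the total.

A1: 4 transactions
A2: 16 transactions
A3: 2 transactions
A4: 1 transaction
A5: 1 transaction

Answer: 4,16,2,1,1; total 24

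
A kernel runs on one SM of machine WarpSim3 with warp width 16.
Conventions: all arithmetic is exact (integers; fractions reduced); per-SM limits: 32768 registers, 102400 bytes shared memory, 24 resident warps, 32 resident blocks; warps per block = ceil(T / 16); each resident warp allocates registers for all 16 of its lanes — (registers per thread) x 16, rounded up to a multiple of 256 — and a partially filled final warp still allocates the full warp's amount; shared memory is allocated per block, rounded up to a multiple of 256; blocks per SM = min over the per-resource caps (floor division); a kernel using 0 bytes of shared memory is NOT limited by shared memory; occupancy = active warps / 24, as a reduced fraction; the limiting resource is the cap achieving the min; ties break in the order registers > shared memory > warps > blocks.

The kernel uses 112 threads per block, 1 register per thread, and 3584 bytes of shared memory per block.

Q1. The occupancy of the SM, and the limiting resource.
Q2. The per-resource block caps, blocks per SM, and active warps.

Answer: occupancy 7/8, limited by warps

registers: 18 blocks
shared memory: 28 blocks
warps: 3 blocks
blocks: 32 blocks

Answer: 3 blocks, 21 active warps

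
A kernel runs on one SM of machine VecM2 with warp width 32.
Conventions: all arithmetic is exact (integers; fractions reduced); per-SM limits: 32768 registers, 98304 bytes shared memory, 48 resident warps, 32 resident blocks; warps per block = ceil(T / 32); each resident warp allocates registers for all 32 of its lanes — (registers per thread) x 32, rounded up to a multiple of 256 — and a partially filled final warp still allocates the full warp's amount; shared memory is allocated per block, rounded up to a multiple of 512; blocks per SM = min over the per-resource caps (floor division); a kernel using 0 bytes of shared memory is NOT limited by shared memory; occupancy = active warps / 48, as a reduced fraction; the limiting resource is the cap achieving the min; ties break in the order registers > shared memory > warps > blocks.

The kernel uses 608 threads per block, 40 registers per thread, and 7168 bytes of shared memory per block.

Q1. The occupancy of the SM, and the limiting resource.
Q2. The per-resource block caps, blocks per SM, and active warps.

Answer: occupancy 19/48, limited by registers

registers: 1 block
shared memory: 13 blocks
warps: 2 blocks
blocks: 32 blocks

Answer: 1 block, 19 active warps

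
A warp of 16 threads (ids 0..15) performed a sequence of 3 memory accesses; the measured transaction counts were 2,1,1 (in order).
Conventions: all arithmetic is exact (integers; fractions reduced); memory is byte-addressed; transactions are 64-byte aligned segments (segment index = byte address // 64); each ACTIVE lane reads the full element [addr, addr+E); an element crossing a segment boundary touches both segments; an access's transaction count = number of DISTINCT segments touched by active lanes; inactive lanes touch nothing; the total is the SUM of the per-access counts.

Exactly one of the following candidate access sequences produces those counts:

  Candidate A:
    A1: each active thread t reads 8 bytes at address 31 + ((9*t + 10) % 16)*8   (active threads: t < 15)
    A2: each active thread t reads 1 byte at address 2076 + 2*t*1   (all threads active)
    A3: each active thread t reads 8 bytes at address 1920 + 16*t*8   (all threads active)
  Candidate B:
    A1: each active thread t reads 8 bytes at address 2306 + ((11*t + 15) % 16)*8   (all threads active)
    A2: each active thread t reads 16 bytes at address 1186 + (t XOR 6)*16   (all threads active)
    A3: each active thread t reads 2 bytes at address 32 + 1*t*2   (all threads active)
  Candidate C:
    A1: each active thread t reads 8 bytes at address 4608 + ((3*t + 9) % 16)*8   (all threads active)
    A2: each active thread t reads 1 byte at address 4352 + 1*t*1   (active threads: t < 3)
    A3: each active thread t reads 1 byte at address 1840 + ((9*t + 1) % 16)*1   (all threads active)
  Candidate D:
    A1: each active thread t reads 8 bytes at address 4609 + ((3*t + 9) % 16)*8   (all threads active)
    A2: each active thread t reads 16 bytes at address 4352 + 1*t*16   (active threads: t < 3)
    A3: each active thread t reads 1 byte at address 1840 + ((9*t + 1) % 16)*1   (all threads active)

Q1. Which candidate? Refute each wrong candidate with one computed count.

A: A1 gives 3 transactions, not 2
B: A1 gives 3 transactions, not 2
D: A1 gives 3 transactions, not 2
C: all counts match (2,1,1)

Answer: C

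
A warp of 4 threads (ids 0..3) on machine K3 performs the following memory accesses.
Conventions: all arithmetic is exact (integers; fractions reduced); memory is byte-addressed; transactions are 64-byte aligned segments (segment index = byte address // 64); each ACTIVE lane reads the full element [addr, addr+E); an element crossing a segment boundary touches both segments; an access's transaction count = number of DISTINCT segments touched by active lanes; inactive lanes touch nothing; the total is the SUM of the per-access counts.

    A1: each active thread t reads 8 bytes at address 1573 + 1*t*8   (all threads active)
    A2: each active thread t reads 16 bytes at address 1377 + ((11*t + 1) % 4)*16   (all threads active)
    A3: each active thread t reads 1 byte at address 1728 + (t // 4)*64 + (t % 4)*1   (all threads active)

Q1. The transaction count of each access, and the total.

A1: 2 transactions
A2: 2 transactions
A3: 1 transaction

Answer: 2,2,1; total 5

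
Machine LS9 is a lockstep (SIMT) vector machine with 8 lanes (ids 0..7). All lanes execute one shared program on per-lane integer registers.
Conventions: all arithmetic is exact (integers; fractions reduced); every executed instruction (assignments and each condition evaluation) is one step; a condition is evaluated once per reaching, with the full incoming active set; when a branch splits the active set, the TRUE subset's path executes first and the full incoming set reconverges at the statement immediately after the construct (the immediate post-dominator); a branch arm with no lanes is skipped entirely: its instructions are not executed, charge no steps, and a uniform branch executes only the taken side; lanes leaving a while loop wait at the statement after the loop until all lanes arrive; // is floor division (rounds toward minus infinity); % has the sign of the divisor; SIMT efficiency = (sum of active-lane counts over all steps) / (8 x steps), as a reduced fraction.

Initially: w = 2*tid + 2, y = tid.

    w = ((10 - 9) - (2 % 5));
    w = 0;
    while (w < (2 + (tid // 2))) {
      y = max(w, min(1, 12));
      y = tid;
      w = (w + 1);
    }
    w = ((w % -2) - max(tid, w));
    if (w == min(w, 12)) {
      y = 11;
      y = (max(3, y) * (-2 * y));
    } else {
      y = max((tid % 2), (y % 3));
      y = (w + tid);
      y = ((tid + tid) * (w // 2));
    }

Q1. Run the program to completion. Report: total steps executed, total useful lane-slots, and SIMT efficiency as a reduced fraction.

Answer: 27 steps, 168 useful, 7/9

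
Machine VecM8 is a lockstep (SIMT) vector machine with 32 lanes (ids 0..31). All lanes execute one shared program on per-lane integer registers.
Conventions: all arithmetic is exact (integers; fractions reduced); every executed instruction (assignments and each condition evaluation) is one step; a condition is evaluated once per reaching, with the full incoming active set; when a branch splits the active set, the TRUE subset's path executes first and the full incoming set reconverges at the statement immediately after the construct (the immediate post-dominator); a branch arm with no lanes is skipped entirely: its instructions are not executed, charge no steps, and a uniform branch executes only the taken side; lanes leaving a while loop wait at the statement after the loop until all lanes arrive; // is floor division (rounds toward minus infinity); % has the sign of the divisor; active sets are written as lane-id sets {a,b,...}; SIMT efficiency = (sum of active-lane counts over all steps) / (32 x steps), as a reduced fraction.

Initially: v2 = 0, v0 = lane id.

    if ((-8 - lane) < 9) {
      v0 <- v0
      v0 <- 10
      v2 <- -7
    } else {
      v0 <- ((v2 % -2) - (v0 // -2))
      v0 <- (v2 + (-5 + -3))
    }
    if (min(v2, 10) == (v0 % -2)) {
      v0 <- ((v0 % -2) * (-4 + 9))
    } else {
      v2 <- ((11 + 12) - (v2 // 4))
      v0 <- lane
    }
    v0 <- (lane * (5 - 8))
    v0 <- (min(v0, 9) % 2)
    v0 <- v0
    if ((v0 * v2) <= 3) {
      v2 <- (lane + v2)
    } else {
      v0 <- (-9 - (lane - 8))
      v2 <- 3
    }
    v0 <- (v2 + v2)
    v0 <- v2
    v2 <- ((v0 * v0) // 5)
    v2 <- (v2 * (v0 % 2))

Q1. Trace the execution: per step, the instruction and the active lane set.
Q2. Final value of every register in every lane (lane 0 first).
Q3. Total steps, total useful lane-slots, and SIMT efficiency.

step 0: eval ((-8 - lane) < 9)       {0,1,2,3,4,5,6,7,8,9,10,11,12,13,14,15,16,17,18,19,20,21,22,23,24,25,26,27,28,29,30,31}
step 1: v0 <- v0                     {0,1,2,3,4,5,6,7,8,9,10,11,12,13,14,15,16,17,18,19,20,21,22,23,24,25,26,27,28,29,30,31}
step 2: v0 <- 10                     {0,1,2,3,4,5,6,7,8,9,10,11,12,13,14,15,16,17,18,19,20,21,22,23,24,25,26,27,28,29,30,31}
step 3: v2 <- -7                     {0,1,2,3,4,5,6,7,8,9,10,11,12,13,14,15,16,17,18,19,20,21,22,23,24,25,26,27,28,29,30,31}
step 4: eval (min(v2, 10) == (v0 % -2)) {0,1,2,3,4,5,6,7,8,9,10,11,12,13,14,15,16,17,18,19,20,21,22,23,24,25,26,27,28,29,30,31}
step 5: v2 <- ((11 + 12) - (v2 // 4)) {0,1,2,3,4,5,6,7,8,9,10,11,12,13,14,15,16,17,18,19,20,21,22,23,24,25,26,27,28,29,30,31}
step 6: v0 <- lane                   {0,1,2,3,4,5,6,7,8,9,10,11,12,13,14,15,16,17,18,19,20,21,22,23,24,25,26,27,28,29,30,31}
step 7: v0 <- (lane * (5 - 8))       {0,1,2,3,4,5,6,7,8,9,10,11,12,13,14,15,16,17,18,19,20,21,22,23,24,25,26,27,28,29,30,31}
step 8: v0 <- (min(v0, 9) % 2)       {0,1,2,3,4,5,6,7,8,9,10,11,12,13,14,15,16,17,18,19,20,21,22,23,24,25,26,27,28,29,30,31}
step 9: v0 <- v0                     {0,1,2,3,4,5,6,7,8,9,10,11,12,13,14,15,16,17,18,19,20,21,22,23,24,25,26,27,28,29,30,31}
step 10: eval ((v0 * v2) <= 3)        {0,1,2,3,4,5,6,7,8,9,10,11,12,13,14,15,16,17,18,19,20,21,22,23,24,25,26,27,28,29,30,31}
step 11: v2 <- (lane + v2)            {0,2,4,6,8,10,12,14,16,18,20,22,24,26,28,30}
step 12: v0 <- (-9 - (lane - 8))      {1,3,5,7,9,11,13,15,17,19,21,23,25,27,29,31}
step 13: v2 <- 3                      {1,3,5,7,9,11,13,15,17,19,21,23,25,27,29,31}
step 14: v0 <- (v2 + v2)              {0,1,2,3,4,5,6,7,8,9,10,11,12,13,14,15,16,17,18,19,20,21,22,23,24,25,26,27,28,29,30,31}
step 15: v0 <- v2                     {0,1,2,3,4,5,6,7,8,9,10,11,12,13,14,15,16,17,18,19,20,21,22,23,24,25,26,27,28,29,30,31}
step 16: v2 <- ((v0 * v0) // 5)       {0,1,2,3,4,5,6,7,8,9,10,11,12,13,14,15,16,17,18,19,20,21,22,23,24,25,26,27,28,29,30,31}
step 17: v2 <- (v2 * (v0 % 2))        {0,1,2,3,4,5,6,7,8,9,10,11,12,13,14,15,16,17,18,19,20,21,22,23,24,25,26,27,28,29,30,31}

Answer: 18 steps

v2: 125,1,145,1,168,1,192,1,217,1,245,1,273,1,304,1,336,1,369,1,405,1,441,1,480,1,520,1,561,1,605,1
v0: 25,3,27,3,29,3,31,3,33,3,35,3,37,3,39,3,41,3,43,3,45,3,47,3,49,3,51,3,53,3,55,3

steps = 18; useful = 528; efficiency = 528/576 = 11/12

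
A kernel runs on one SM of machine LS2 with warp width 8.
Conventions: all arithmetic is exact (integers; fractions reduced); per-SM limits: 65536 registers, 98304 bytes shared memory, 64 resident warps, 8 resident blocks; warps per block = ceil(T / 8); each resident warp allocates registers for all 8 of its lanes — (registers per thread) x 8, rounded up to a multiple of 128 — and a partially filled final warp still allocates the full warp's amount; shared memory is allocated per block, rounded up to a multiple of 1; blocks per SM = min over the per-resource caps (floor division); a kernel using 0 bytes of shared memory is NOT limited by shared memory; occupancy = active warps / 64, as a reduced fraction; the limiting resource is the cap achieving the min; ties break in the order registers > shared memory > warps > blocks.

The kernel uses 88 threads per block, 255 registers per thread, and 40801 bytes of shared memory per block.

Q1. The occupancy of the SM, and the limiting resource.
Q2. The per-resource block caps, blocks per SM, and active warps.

Answer: occupancy 11/32, limited by registers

registers: 2 blocks
shared memory: 2 blocks
warps: 5 blocks
blocks: 8 blocks

Answer: 2 blocks, 22 active warps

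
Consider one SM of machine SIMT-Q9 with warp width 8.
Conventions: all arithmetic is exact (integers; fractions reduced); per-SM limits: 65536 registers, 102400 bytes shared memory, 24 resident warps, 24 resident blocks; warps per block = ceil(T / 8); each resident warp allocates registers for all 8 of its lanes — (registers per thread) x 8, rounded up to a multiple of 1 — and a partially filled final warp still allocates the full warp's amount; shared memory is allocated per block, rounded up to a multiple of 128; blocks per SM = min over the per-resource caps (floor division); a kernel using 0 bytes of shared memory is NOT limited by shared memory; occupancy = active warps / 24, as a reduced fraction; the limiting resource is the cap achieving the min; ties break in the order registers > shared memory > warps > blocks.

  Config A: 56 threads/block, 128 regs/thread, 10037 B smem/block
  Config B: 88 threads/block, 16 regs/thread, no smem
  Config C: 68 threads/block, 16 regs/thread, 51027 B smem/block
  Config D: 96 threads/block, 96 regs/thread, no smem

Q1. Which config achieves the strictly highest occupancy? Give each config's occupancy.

occupancies: A 7/8, B 11/12, C 3/4, D 1

Answer: D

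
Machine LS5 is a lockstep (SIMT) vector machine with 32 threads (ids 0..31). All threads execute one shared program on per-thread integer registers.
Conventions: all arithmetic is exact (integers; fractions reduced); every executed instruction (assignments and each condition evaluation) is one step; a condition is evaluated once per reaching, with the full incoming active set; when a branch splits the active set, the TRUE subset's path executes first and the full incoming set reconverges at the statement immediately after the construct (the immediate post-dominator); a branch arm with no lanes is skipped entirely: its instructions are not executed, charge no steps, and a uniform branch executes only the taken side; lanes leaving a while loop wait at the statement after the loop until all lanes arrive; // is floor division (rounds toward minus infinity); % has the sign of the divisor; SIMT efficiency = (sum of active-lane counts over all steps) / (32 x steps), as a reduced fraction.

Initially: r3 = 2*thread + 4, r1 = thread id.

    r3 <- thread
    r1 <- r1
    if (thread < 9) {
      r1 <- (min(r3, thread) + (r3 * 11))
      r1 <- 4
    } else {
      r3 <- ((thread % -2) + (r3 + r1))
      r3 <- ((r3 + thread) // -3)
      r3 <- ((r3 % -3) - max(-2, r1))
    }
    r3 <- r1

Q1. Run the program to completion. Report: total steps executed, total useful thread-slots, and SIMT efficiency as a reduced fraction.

Answer: 9 steps, 215 useful, 215/288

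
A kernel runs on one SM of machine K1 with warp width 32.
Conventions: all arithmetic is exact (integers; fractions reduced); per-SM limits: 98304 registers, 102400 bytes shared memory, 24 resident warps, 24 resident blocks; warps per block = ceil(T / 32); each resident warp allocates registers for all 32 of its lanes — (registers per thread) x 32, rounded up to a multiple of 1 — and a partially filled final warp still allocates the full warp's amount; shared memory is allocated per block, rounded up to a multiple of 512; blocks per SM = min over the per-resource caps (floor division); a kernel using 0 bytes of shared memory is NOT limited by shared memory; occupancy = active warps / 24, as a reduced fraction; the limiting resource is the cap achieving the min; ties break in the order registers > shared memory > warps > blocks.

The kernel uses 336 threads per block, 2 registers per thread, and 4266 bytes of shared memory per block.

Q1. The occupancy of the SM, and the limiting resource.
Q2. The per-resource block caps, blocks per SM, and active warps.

Answer: occupancy 11/12, limited by warps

registers: 139 blocks
shared memory: 22 blocks
warps: 2 blocks
blocks: 24 blocks

Answer: 2 blocks, 22 active warps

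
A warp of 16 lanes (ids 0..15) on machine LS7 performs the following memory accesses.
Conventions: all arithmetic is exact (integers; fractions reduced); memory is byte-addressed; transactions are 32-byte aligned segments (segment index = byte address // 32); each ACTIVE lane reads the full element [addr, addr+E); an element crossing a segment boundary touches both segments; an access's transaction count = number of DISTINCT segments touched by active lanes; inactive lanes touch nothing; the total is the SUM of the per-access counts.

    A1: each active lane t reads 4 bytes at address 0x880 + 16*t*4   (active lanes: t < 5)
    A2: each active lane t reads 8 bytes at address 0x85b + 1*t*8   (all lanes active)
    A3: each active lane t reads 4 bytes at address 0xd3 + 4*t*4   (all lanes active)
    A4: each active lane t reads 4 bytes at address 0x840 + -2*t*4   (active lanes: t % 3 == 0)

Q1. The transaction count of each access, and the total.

A1: 5 transactions
A2: 5 transactions
A3: 9 transactions
A4: 5 transactions

Answer: 5,5,9,5; total 24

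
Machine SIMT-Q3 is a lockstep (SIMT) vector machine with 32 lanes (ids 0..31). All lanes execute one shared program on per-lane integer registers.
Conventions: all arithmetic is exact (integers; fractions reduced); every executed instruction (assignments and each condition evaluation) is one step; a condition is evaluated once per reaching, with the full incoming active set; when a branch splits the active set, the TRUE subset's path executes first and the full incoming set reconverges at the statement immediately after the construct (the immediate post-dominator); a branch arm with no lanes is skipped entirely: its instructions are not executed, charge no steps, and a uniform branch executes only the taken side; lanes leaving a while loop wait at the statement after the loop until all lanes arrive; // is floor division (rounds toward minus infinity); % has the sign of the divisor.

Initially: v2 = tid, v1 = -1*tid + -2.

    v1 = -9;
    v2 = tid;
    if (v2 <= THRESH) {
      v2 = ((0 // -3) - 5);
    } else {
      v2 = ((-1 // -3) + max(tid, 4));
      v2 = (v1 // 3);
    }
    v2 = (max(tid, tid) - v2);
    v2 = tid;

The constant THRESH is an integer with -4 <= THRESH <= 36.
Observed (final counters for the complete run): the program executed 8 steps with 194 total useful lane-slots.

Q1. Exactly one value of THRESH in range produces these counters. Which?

Answer: THRESH = 29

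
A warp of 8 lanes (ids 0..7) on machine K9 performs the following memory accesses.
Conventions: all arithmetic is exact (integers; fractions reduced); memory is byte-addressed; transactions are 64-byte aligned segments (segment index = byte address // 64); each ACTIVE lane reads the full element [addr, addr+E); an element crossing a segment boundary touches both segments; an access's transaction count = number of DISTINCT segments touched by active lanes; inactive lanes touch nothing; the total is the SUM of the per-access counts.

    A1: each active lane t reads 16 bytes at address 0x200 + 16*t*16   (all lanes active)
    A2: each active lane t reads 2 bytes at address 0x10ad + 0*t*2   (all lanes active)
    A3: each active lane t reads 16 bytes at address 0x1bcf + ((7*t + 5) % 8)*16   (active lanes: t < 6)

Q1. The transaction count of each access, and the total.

A1: 8 transactions
A2: 1 transaction
A3: 2 transactions

Answer: 8,1,2; total 11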